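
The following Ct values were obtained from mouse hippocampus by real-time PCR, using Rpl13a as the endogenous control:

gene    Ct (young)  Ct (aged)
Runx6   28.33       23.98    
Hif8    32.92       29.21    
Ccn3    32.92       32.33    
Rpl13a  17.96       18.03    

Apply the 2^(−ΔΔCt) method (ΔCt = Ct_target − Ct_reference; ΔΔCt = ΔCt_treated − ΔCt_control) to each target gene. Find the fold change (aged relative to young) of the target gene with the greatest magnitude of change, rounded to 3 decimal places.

Runx6: ΔΔCt = (23.98−18.03) − (28.33−17.96) = 5.95 − 10.37 = -4.42; fold change = 2^4.42 = 21.407
Hif8: ΔΔCt = (29.21−18.03) − (32.92−17.96) = 11.18 − 14.96 = -3.78; fold change = 2^3.78 = 13.737
Ccn3: ΔΔCt = (32.33−18.03) − (32.92−17.96) = 14.30 − 14.96 = -0.66; fold change = 2^0.66 = 1.580
Runx6 has the largest |ΔΔCt| = 4.42.

21.407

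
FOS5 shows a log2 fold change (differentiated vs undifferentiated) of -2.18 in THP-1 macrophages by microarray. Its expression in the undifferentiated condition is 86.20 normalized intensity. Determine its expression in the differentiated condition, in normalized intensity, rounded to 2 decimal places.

Fold change = 2^(-2.18) = 0.2207
differentiated expression = 86.20 × 0.2207 = 19.02

19.02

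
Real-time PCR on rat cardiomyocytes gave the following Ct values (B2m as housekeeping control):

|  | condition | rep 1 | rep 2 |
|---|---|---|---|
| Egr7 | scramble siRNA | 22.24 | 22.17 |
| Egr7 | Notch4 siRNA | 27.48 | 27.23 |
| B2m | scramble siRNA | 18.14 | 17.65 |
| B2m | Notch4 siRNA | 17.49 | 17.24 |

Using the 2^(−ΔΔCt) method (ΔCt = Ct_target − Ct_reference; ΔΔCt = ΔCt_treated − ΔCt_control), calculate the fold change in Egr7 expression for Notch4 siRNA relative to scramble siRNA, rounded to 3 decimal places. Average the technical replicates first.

0.020

Mean Ct: Egr7 scramble siRNA 22.205; Egr7 Notch4 siRNA 27.355; B2m scramble siRNA 17.895; B2m Notch4 siRNA 17.365
ΔCt(scramble siRNA) = 22.205 − 17.895 = 4.310
ΔCt(Notch4 siRNA) = 27.355 − 17.365 = 9.990
ΔΔCt = 9.990 − 4.310 = 5.680
Fold change = 2^(−5.680) = 0.0195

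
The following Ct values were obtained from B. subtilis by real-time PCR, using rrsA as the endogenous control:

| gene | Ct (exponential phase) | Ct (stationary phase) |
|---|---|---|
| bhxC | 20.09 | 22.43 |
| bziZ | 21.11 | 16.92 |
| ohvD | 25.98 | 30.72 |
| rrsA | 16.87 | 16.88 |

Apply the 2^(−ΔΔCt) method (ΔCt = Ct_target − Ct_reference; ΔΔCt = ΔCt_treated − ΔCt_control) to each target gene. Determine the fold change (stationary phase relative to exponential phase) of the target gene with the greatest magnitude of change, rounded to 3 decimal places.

bhxC: ΔΔCt = (22.43−16.88) − (20.09−16.87) = 5.55 − 3.22 = 2.33; fold change = 2^-2.33 = 0.199
bziZ: ΔΔCt = (16.92−16.88) − (21.11−16.87) = 0.04 − 4.24 = -4.20; fold change = 2^4.20 = 18.379
ohvD: ΔΔCt = (30.72−16.88) − (25.98−16.87) = 13.84 − 9.11 = 4.73; fold change = 2^-4.73 = 0.038
ohvD has the largest |ΔΔCt| = 4.73.

0.038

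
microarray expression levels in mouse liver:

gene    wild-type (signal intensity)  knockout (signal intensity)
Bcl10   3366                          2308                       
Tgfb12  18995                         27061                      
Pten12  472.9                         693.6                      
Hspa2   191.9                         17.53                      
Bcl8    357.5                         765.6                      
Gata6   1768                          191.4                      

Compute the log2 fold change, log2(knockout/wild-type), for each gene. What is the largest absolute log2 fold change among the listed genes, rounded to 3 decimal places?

log2(2308/3366) = -0.544  (Bcl10)
log2(27061/18995) = 0.511  (Tgfb12)
log2(693.6/472.9) = 0.553  (Pten12)
log2(17.53/191.9) = -3.452  (Hspa2)
log2(765.6/357.5) = 1.099  (Bcl8)
log2(191.4/1768) = -3.207  (Gata6)
The largest magnitude belongs to Hspa2.

3.452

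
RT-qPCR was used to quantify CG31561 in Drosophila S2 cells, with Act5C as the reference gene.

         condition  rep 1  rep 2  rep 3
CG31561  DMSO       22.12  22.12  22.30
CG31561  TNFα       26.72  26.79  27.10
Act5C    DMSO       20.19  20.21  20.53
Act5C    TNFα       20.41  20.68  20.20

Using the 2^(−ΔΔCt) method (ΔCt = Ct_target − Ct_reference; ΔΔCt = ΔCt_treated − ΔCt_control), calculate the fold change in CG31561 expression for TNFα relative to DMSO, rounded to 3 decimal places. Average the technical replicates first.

Mean Ct: CG31561 DMSO 22.180; CG31561 TNFα 26.870; Act5C DMSO 20.310; Act5C TNFα 20.430
ΔCt(DMSO) = 22.180 − 20.310 = 1.870
ΔCt(TNFα) = 26.870 − 20.430 = 6.440
ΔΔCt = 6.440 − 1.870 = 4.570
Fold change = 2^(−4.570) = 0.0421

0.042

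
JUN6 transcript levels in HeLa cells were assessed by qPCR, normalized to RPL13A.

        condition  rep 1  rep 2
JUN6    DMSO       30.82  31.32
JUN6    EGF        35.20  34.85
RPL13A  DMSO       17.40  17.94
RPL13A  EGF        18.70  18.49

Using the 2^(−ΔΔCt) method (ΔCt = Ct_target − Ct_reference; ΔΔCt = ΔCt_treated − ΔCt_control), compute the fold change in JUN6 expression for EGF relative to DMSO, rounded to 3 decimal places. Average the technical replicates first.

0.122

Mean Ct: JUN6 DMSO 31.070; JUN6 EGF 35.025; RPL13A DMSO 17.670; RPL13A EGF 18.595
ΔCt(DMSO) = 31.070 − 17.670 = 13.400
ΔCt(EGF) = 35.025 − 18.595 = 16.430
ΔΔCt = 16.430 − 13.400 = 3.030
Fold change = 2^(−3.030) = 0.1224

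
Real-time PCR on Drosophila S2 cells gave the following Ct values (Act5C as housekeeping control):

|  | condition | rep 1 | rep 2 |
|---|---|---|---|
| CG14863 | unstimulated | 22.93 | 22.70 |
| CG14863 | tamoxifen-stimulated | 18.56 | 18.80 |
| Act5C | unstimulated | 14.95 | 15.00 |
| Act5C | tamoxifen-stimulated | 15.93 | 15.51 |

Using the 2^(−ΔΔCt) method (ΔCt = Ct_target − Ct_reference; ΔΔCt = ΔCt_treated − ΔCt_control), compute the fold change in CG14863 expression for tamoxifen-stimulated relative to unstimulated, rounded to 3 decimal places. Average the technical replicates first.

29.446

Mean Ct: CG14863 unstimulated 22.815; CG14863 tamoxifen-stimulated 18.680; Act5C unstimulated 14.975; Act5C tamoxifen-stimulated 15.720
ΔCt(unstimulated) = 22.815 − 14.975 = 7.840
ΔCt(tamoxifen-stimulated) = 18.680 − 15.720 = 2.960
ΔΔCt = 2.960 − 7.840 = -4.880
Fold change = 2^(−(-4.880)) = 2^4.880 = 29.4460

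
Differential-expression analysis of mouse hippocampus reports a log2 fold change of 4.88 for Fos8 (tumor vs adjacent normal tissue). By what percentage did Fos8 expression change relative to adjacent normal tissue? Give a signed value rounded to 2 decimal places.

Fold change = 2^(4.88) = 29.4460
Percent change = (FC − 1) × 100% = (29.4460 − 1) × 100 = 2844.60%

2844.60%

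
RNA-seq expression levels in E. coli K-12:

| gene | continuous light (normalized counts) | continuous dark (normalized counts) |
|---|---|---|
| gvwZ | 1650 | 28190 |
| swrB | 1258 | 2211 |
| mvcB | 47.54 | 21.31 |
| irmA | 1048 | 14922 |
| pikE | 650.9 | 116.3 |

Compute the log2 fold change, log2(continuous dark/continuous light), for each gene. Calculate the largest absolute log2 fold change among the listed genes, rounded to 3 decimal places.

4.095

log2(28190/1650) = 4.095  (gvwZ)
log2(2211/1258) = 0.814  (swrB)
log2(21.31/47.54) = -1.158  (mvcB)
log2(14922/1048) = 3.832  (irmA)
log2(116.3/650.9) = -2.485  (pikE)
The largest magnitude belongs to gvwZ.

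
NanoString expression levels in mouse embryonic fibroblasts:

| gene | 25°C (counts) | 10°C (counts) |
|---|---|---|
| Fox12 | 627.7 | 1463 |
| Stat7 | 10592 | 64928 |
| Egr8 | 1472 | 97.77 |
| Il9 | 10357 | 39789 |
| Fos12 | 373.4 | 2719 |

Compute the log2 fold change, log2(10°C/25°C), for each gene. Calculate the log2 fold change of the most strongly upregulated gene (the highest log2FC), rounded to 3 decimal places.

2.864

log2(1463/627.7) = 1.221  (Fox12)
log2(64928/10592) = 2.616  (Stat7)
log2(97.77/1472) = -3.912  (Egr8)
log2(39789/10357) = 1.942  (Il9)
log2(2719/373.4) = 2.864  (Fos12)
Fos12 is most strongly upregulated.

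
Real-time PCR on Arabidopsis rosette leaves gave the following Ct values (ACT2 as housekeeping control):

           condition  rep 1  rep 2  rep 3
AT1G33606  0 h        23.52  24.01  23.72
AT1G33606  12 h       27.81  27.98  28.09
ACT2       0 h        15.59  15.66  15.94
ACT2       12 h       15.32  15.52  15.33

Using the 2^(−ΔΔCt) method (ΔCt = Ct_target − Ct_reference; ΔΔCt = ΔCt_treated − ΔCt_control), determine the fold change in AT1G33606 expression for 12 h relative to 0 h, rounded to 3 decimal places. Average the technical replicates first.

Mean Ct: AT1G33606 0 h 23.750; AT1G33606 12 h 27.960; ACT2 0 h 15.730; ACT2 12 h 15.390
ΔCt(0 h) = 23.750 − 15.730 = 8.020
ΔCt(12 h) = 27.960 − 15.390 = 12.570
ΔΔCt = 12.570 − 8.020 = 4.550
Fold change = 2^(−4.550) = 0.0427

0.043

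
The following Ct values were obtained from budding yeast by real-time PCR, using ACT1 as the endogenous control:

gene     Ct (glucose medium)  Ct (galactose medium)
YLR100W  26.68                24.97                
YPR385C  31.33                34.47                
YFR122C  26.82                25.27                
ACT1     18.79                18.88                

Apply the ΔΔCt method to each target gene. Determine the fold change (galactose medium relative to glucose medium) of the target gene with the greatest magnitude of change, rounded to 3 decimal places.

0.121

YLR100W: ΔΔCt = (24.97−18.88) − (26.68−18.79) = 6.09 − 7.89 = -1.80; fold change = 2^1.80 = 3.482
YPR385C: ΔΔCt = (34.47−18.88) − (31.33−18.79) = 15.59 − 12.54 = 3.05; fold change = 2^-3.05 = 0.121
YFR122C: ΔΔCt = (25.27−18.88) − (26.82−18.79) = 6.39 − 8.03 = -1.64; fold change = 2^1.64 = 3.117
YPR385C has the largest |ΔΔCt| = 3.05.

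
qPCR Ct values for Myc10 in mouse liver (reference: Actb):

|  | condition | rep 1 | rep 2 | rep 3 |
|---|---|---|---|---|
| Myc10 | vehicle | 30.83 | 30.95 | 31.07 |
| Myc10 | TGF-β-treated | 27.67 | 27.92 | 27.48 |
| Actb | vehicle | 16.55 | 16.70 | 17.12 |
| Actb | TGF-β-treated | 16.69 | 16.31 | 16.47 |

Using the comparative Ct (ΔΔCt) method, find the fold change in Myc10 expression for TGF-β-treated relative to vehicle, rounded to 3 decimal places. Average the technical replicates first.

Mean Ct: Myc10 vehicle 30.950; Myc10 TGF-β-treated 27.690; Actb vehicle 16.790; Actb TGF-β-treated 16.490
ΔCt(vehicle) = 30.950 − 16.790 = 14.160
ΔCt(TGF-β-treated) = 27.690 − 16.490 = 11.200
ΔΔCt = 11.200 − 14.160 = -2.960
Fold change = 2^(−(-2.960)) = 2^2.960 = 7.7812

7.781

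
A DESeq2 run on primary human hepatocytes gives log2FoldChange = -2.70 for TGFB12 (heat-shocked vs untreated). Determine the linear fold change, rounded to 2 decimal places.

Fold change = 2^(-2.70) = 0.154

0.15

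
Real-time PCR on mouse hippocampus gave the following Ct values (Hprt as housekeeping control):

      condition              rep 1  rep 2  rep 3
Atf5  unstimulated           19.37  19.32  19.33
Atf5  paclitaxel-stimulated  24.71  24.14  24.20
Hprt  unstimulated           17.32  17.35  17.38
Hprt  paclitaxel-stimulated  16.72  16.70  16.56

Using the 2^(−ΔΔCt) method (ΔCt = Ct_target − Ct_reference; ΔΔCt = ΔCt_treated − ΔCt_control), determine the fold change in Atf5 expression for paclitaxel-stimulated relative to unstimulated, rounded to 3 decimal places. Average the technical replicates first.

0.019

Mean Ct: Atf5 unstimulated 19.340; Atf5 paclitaxel-stimulated 24.350; Hprt unstimulated 17.350; Hprt paclitaxel-stimulated 16.660
ΔCt(unstimulated) = 19.340 − 17.350 = 1.990
ΔCt(paclitaxel-stimulated) = 24.350 − 16.660 = 7.690
ΔΔCt = 7.690 − 1.990 = 5.700
Fold change = 2^(−5.700) = 0.0192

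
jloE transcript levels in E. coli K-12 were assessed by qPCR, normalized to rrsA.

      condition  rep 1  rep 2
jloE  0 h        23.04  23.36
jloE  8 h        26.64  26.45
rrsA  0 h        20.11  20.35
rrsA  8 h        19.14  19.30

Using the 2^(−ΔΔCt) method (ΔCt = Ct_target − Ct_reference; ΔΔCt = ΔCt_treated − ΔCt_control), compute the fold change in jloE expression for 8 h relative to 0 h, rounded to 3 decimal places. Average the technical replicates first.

Mean Ct: jloE 0 h 23.200; jloE 8 h 26.545; rrsA 0 h 20.230; rrsA 8 h 19.220
ΔCt(0 h) = 23.200 − 20.230 = 2.970
ΔCt(8 h) = 26.545 − 19.220 = 7.325
ΔΔCt = 7.325 − 2.970 = 4.355
Fold change = 2^(−4.355) = 0.0489

0.049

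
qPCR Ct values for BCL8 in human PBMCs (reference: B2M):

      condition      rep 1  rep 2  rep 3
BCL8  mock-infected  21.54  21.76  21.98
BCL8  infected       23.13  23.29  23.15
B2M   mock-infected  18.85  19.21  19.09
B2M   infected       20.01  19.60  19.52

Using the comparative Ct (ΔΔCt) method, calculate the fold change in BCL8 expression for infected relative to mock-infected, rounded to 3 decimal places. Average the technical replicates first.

0.586

Mean Ct: BCL8 mock-infected 21.760; BCL8 infected 23.190; B2M mock-infected 19.050; B2M infected 19.710
ΔCt(mock-infected) = 21.760 − 19.050 = 2.710
ΔCt(infected) = 23.190 − 19.710 = 3.480
ΔΔCt = 3.480 − 2.710 = 0.770
Fold change = 2^(−0.770) = 0.5864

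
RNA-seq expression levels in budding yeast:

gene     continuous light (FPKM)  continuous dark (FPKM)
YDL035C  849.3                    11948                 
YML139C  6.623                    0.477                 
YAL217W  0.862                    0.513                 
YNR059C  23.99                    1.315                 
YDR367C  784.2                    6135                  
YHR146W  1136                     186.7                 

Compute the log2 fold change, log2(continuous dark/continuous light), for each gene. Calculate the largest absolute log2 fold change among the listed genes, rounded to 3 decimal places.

4.189

log2(11948/849.3) = 3.814  (YDL035C)
log2(0.477/6.623) = -3.795  (YML139C)
log2(0.513/0.862) = -0.749  (YAL217W)
log2(1.315/23.99) = -4.189  (YNR059C)
log2(6135/784.2) = 2.968  (YDR367C)
log2(186.7/1136) = -2.605  (YHR146W)
The largest magnitude belongs to YNR059C.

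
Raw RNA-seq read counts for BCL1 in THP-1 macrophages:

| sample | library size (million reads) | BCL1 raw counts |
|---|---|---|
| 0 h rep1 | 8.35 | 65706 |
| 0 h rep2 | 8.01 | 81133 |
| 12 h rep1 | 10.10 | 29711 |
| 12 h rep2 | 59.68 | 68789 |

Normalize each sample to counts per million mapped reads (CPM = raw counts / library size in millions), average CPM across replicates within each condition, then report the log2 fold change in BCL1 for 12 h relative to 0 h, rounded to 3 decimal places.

CPM(0 h rep1) = 65706 / 8.35 = 7868.9820
CPM(0 h rep2) = 81133 / 8.01 = 10128.9638
CPM(12 h rep1) = 29711 / 10.10 = 2941.6832
CPM(12 h rep2) = 68789 / 59.68 = 1152.6307
mean CPM(0 h) = 8998.9729; mean CPM(12 h) = 2047.1569
Fold change = 2047.1569 / 8998.9729 = 0.22749
log2(0.22749) = -2.1361

-2.136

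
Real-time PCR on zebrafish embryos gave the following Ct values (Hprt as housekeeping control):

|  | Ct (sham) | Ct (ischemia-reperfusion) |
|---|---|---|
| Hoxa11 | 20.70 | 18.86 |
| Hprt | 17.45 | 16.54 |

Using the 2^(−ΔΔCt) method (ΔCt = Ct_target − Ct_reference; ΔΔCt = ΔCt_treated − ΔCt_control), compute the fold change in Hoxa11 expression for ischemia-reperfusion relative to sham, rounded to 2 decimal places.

1.91

ΔCt(sham) = 20.700 − 17.450 = 3.250
ΔCt(ischemia-reperfusion) = 18.860 − 16.540 = 2.320
ΔΔCt = 2.320 − 3.250 = -0.930
Fold change = 2^(−(-0.930)) = 2^0.930 = 1.905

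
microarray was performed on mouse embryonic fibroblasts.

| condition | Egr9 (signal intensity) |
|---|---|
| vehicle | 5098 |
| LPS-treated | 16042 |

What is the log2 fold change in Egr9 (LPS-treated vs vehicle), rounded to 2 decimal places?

Fold change = 16042 / 5098 = 3.1467
log2(3.1467) = 1.654

1.65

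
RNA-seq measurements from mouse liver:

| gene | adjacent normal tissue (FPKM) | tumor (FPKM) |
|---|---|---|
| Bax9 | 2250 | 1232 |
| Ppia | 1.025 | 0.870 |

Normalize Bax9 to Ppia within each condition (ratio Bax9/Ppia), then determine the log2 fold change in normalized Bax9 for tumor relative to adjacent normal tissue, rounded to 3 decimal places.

-0.632

Bax9/Ppia (adjacent normal tissue) = 2250 / 1.025 = 2195.1
Bax9/Ppia (tumor) = 1232 / 0.870 = 1416.1
Fold change = 1416.1 / 2195.1 = 0.6451
log2(0.6451) = -0.6324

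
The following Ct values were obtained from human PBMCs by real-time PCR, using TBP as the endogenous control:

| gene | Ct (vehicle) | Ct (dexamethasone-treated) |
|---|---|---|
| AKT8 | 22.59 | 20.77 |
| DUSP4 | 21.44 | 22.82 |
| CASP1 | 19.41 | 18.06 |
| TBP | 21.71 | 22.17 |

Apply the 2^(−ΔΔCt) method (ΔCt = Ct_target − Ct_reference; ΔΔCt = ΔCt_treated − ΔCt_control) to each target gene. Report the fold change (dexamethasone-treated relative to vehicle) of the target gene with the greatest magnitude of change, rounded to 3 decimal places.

AKT8: ΔΔCt = (20.77−22.17) − (22.59−21.71) = -1.40 − 0.88 = -2.28; fold change = 2^2.28 = 4.857
DUSP4: ΔΔCt = (22.82−22.17) − (21.44−21.71) = 0.65 − (-0.27) = 0.92; fold change = 2^-0.92 = 0.529
CASP1: ΔΔCt = (18.06−22.17) − (19.41−21.71) = -4.11 − (-2.30) = -1.81; fold change = 2^1.81 = 3.506
AKT8 has the largest |ΔΔCt| = 2.28.

4.857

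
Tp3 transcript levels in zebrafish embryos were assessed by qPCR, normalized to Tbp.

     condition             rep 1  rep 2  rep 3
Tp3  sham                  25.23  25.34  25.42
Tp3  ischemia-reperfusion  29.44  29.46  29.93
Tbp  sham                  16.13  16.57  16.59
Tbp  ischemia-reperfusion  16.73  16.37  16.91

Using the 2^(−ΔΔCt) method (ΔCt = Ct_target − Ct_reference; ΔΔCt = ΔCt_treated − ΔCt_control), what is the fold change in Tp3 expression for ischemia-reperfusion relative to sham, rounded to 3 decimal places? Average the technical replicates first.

Mean Ct: Tp3 sham 25.330; Tp3 ischemia-reperfusion 29.610; Tbp sham 16.430; Tbp ischemia-reperfusion 16.670
ΔCt(sham) = 25.330 − 16.430 = 8.900
ΔCt(ischemia-reperfusion) = 29.610 − 16.670 = 12.940
ΔΔCt = 12.940 − 8.900 = 4.040
Fold change = 2^(−4.040) = 0.0608

0.061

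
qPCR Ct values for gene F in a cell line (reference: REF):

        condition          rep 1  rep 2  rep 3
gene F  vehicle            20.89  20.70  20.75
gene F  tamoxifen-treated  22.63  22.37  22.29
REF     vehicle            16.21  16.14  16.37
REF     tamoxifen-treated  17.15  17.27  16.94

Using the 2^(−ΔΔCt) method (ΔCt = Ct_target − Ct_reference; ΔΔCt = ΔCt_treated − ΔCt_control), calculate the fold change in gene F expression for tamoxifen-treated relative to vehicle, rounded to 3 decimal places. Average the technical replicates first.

0.586

Mean Ct: gene F vehicle 20.780; gene F tamoxifen-treated 22.430; REF vehicle 16.240; REF tamoxifen-treated 17.120
ΔCt(vehicle) = 20.780 − 16.240 = 4.540
ΔCt(tamoxifen-treated) = 22.430 − 17.120 = 5.310
ΔΔCt = 5.310 − 4.540 = 0.770
Fold change = 2^(−0.770) = 0.5864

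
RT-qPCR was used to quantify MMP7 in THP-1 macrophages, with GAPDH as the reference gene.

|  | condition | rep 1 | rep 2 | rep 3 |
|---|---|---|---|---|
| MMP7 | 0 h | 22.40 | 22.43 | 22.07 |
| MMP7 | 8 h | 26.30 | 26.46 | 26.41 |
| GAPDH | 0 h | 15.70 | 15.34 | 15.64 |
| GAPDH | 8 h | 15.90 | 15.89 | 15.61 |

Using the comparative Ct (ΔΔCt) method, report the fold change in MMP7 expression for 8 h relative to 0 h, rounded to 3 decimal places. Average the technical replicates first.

Mean Ct: MMP7 0 h 22.300; MMP7 8 h 26.390; GAPDH 0 h 15.560; GAPDH 8 h 15.800
ΔCt(0 h) = 22.300 − 15.560 = 6.740
ΔCt(8 h) = 26.390 − 15.800 = 10.590
ΔΔCt = 10.590 − 6.740 = 3.850
Fold change = 2^(−3.850) = 0.0693

0.069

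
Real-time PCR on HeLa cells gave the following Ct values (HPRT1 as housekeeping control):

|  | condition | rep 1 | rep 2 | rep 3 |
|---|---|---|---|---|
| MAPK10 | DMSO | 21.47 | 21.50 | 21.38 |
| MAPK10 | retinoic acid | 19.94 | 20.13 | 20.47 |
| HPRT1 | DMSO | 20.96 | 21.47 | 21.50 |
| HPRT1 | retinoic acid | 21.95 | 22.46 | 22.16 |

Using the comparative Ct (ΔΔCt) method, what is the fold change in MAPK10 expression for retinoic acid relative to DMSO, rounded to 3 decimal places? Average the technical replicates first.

4.438

Mean Ct: MAPK10 DMSO 21.450; MAPK10 retinoic acid 20.180; HPRT1 DMSO 21.310; HPRT1 retinoic acid 22.190
ΔCt(DMSO) = 21.450 − 21.310 = 0.140
ΔCt(retinoic acid) = 20.180 − 22.190 = -2.010
ΔΔCt = -2.010 − 0.140 = -2.150
Fold change = 2^(−(-2.150)) = 2^2.150 = 4.4383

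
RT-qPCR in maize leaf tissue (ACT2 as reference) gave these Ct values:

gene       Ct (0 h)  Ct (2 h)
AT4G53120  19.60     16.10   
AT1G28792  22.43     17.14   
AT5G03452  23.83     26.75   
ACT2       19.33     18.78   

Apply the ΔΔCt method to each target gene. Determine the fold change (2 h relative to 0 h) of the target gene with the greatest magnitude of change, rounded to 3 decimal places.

AT4G53120: ΔΔCt = (16.10−18.78) − (19.60−19.33) = -2.68 − 0.27 = -2.95; fold change = 2^2.95 = 7.727
AT1G28792: ΔΔCt = (17.14−18.78) − (22.43−19.33) = -1.64 − 3.10 = -4.74; fold change = 2^4.74 = 26.723
AT5G03452: ΔΔCt = (26.75−18.78) − (23.83−19.33) = 7.97 − 4.50 = 3.47; fold change = 2^-3.47 = 0.090
AT1G28792 has the largest |ΔΔCt| = 4.74.

26.723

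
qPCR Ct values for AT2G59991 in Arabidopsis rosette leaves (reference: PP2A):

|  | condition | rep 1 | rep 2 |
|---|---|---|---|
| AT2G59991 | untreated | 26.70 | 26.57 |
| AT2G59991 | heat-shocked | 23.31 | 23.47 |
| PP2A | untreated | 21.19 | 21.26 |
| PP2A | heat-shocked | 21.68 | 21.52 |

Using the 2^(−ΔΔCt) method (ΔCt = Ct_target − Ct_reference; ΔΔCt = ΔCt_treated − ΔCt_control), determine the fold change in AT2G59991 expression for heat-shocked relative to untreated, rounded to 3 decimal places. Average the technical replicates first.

Mean Ct: AT2G59991 untreated 26.635; AT2G59991 heat-shocked 23.390; PP2A untreated 21.225; PP2A heat-shocked 21.600
ΔCt(untreated) = 26.635 − 21.225 = 5.410
ΔCt(heat-shocked) = 23.390 − 21.600 = 1.790
ΔΔCt = 1.790 − 5.410 = -3.620
Fold change = 2^(−(-3.620)) = 2^3.620 = 12.2950

12.295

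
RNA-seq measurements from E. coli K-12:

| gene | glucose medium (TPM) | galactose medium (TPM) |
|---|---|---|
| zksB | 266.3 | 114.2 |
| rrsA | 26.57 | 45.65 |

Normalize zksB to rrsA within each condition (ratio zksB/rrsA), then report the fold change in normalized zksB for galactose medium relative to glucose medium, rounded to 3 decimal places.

0.250

zksB/rrsA (glucose medium) = 266.3 / 26.57 = 10.023
zksB/rrsA (galactose medium) = 114.2 / 45.65 = 2.5016
Fold change = 2.5016 / 10.023 = 0.2496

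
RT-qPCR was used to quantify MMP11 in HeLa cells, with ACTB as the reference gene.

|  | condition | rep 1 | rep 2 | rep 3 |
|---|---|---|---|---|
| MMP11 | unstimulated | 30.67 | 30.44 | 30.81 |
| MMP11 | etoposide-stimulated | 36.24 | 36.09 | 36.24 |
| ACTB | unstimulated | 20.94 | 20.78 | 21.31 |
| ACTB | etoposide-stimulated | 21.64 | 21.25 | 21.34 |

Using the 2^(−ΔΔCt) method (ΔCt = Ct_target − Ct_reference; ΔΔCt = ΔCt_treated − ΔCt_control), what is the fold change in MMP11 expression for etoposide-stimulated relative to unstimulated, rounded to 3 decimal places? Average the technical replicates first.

0.028

Mean Ct: MMP11 unstimulated 30.640; MMP11 etoposide-stimulated 36.190; ACTB unstimulated 21.010; ACTB etoposide-stimulated 21.410
ΔCt(unstimulated) = 30.640 − 21.010 = 9.630
ΔCt(etoposide-stimulated) = 36.190 − 21.410 = 14.780
ΔΔCt = 14.780 − 9.630 = 5.150
Fold change = 2^(−5.150) = 0.0282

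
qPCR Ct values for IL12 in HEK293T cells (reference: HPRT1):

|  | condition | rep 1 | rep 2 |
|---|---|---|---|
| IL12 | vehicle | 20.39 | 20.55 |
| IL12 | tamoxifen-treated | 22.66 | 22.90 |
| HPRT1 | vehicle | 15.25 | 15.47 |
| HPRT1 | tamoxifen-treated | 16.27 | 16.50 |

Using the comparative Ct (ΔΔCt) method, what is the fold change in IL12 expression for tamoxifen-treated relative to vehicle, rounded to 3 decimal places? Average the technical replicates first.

Mean Ct: IL12 vehicle 20.470; IL12 tamoxifen-treated 22.780; HPRT1 vehicle 15.360; HPRT1 tamoxifen-treated 16.385
ΔCt(vehicle) = 20.470 − 15.360 = 5.110
ΔCt(tamoxifen-treated) = 22.780 − 16.385 = 6.395
ΔΔCt = 6.395 − 5.110 = 1.285
Fold change = 2^(−1.285) = 0.4104

0.410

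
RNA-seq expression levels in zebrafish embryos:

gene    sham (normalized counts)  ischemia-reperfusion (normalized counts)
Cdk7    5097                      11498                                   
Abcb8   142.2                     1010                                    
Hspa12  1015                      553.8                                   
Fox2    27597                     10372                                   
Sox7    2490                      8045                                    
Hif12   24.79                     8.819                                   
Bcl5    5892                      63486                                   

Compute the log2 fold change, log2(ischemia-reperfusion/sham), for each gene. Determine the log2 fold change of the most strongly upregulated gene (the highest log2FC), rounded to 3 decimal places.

log2(11498/5097) = 1.174  (Cdk7)
log2(1010/142.2) = 2.828  (Abcb8)
log2(553.8/1015) = -0.874  (Hspa12)
log2(10372/27597) = -1.412  (Fox2)
log2(8045/2490) = 1.692  (Sox7)
log2(8.819/24.79) = -1.491  (Hif12)
log2(63486/5892) = 3.430  (Bcl5)
Bcl5 is most strongly upregulated.

3.430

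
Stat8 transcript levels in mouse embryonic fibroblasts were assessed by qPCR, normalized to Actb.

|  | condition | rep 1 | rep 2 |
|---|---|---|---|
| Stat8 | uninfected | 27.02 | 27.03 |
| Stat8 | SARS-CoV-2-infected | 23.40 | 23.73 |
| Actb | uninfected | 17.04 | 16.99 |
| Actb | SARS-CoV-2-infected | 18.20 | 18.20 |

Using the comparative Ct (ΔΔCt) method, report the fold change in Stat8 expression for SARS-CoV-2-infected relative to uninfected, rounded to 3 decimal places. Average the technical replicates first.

Mean Ct: Stat8 uninfected 27.025; Stat8 SARS-CoV-2-infected 23.565; Actb uninfected 17.015; Actb SARS-CoV-2-infected 18.200
ΔCt(uninfected) = 27.025 − 17.015 = 10.010
ΔCt(SARS-CoV-2-infected) = 23.565 − 18.200 = 5.365
ΔΔCt = 5.365 − 10.010 = -4.645
Fold change = 2^(−(-4.645)) = 2^4.645 = 25.0198

25.020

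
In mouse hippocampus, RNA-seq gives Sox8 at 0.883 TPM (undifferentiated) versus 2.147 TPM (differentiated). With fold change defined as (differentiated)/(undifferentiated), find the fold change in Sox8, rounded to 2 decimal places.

2.43

Fold change = 2.147 / 0.883 = 2.431
Sox8 is upregulated.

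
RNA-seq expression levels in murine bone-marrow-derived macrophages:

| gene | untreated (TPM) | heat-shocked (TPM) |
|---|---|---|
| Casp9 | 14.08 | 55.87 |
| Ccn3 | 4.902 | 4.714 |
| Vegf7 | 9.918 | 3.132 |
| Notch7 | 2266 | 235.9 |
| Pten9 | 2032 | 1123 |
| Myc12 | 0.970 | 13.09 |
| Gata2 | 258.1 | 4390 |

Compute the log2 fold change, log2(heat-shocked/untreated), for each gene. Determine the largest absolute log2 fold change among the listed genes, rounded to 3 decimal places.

4.088

log2(55.87/14.08) = 1.988  (Casp9)
log2(4.714/4.902) = -0.056  (Ccn3)
log2(3.132/9.918) = -1.663  (Vegf7)
log2(235.9/2266) = -3.264  (Notch7)
log2(1123/2032) = -0.856  (Pten9)
log2(13.09/0.970) = 3.754  (Myc12)
log2(4390/258.1) = 4.088  (Gata2)
The largest magnitude belongs to Gata2.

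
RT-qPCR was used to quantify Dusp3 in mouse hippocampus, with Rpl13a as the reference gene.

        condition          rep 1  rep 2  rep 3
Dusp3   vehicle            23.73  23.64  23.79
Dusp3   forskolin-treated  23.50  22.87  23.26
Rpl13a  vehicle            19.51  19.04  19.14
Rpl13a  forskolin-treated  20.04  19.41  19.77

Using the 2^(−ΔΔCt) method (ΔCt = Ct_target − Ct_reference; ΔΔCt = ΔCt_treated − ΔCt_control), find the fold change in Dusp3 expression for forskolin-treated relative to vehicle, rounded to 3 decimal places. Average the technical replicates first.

2.028

Mean Ct: Dusp3 vehicle 23.720; Dusp3 forskolin-treated 23.210; Rpl13a vehicle 19.230; Rpl13a forskolin-treated 19.740
ΔCt(vehicle) = 23.720 − 19.230 = 4.490
ΔCt(forskolin-treated) = 23.210 − 19.740 = 3.470
ΔΔCt = 3.470 − 4.490 = -1.020
Fold change = 2^(−(-1.020)) = 2^1.020 = 2.0279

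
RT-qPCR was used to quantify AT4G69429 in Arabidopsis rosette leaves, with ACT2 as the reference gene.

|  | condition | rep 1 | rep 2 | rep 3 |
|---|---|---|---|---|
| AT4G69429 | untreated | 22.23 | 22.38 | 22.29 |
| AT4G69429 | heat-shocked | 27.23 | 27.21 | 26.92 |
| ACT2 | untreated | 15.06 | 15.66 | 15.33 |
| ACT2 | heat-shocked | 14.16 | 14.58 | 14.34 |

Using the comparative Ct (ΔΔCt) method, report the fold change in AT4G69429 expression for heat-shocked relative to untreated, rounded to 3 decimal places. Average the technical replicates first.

0.018

Mean Ct: AT4G69429 untreated 22.300; AT4G69429 heat-shocked 27.120; ACT2 untreated 15.350; ACT2 heat-shocked 14.360
ΔCt(untreated) = 22.300 − 15.350 = 6.950
ΔCt(heat-shocked) = 27.120 − 14.360 = 12.760
ΔΔCt = 12.760 − 6.950 = 5.810
Fold change = 2^(−5.810) = 0.0178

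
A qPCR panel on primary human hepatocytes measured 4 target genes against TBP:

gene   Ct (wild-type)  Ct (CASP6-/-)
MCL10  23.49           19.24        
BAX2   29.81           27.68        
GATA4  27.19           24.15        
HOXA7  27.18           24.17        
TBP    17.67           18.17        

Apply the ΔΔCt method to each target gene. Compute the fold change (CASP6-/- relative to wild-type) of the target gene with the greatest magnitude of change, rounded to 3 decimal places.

MCL10: ΔΔCt = (19.24−18.17) − (23.49−17.67) = 1.07 − 5.82 = -4.75; fold change = 2^4.75 = 26.909
BAX2: ΔΔCt = (27.68−18.17) − (29.81−17.67) = 9.51 − 12.14 = -2.63; fold change = 2^2.63 = 6.190
GATA4: ΔΔCt = (24.15−18.17) − (27.19−17.67) = 5.98 − 9.52 = -3.54; fold change = 2^3.54 = 11.632
HOXA7: ΔΔCt = (24.17−18.17) − (27.18−17.67) = 6.00 − 9.51 = -3.51; fold change = 2^3.51 = 11.392
MCL10 has the largest |ΔΔCt| = 4.75.

26.909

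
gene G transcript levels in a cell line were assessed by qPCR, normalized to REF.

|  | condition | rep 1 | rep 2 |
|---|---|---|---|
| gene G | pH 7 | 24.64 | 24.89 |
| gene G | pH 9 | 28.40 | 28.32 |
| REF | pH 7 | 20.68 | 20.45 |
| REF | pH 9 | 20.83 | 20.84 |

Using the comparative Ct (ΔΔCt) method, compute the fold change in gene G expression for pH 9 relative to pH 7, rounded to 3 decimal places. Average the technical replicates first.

Mean Ct: gene G pH 7 24.765; gene G pH 9 28.360; REF pH 7 20.565; REF pH 9 20.835
ΔCt(pH 7) = 24.765 − 20.565 = 4.200
ΔCt(pH 9) = 28.360 − 20.835 = 7.525
ΔΔCt = 7.525 − 4.200 = 3.325
Fold change = 2^(−3.325) = 0.0998

0.100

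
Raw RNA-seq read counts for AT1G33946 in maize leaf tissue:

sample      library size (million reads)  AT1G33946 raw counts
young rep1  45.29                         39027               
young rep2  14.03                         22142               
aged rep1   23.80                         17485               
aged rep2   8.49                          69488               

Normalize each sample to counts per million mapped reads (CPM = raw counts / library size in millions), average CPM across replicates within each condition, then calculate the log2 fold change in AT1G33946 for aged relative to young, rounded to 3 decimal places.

1.870

CPM(young rep1) = 39027 / 45.29 = 861.7134
CPM(young rep2) = 22142 / 14.03 = 1578.1896
CPM(aged rep1) = 17485 / 23.80 = 734.6639
CPM(aged rep2) = 69488 / 8.49 = 8184.6879
mean CPM(young) = 1219.9515; mean CPM(aged) = 4459.6759
Fold change = 4459.6759 / 1219.9515 = 3.65562
log2(3.65562) = 1.8701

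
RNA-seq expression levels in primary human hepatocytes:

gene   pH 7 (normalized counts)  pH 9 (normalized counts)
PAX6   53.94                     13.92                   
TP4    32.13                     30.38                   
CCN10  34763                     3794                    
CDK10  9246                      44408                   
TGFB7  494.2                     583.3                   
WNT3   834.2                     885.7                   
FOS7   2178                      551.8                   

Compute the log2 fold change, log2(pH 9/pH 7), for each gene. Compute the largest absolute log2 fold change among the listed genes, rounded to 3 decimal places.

3.196

log2(13.92/53.94) = -1.954  (PAX6)
log2(30.38/32.13) = -0.081  (TP4)
log2(3794/34763) = -3.196  (CCN10)
log2(44408/9246) = 2.264  (CDK10)
log2(583.3/494.2) = 0.239  (TGFB7)
log2(885.7/834.2) = 0.086  (WNT3)
log2(551.8/2178) = -1.981  (FOS7)
The largest magnitude belongs to CCN10.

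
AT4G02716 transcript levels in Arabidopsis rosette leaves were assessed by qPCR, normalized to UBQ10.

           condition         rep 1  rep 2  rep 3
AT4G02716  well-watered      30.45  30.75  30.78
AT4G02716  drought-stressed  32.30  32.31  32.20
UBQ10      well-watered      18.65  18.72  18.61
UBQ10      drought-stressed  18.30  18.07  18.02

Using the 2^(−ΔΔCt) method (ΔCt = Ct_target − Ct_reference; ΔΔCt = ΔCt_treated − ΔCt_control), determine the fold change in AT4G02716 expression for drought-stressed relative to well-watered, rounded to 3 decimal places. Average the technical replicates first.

0.227

Mean Ct: AT4G02716 well-watered 30.660; AT4G02716 drought-stressed 32.270; UBQ10 well-watered 18.660; UBQ10 drought-stressed 18.130
ΔCt(well-watered) = 30.660 − 18.660 = 12.000
ΔCt(drought-stressed) = 32.270 − 18.130 = 14.140
ΔΔCt = 14.140 − 12.000 = 2.140
Fold change = 2^(−2.140) = 0.2269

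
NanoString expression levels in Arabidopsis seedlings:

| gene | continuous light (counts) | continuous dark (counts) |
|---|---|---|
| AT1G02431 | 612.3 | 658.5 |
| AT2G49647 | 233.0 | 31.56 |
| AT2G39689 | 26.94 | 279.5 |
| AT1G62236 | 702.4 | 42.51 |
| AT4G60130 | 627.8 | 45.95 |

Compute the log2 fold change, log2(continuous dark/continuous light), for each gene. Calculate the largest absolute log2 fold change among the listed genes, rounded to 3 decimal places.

log2(658.5/612.3) = 0.105  (AT1G02431)
log2(31.56/233.0) = -2.884  (AT2G49647)
log2(279.5/26.94) = 3.375  (AT2G39689)
log2(42.51/702.4) = -4.046  (AT1G62236)
log2(45.95/627.8) = -3.772  (AT4G60130)
The largest magnitude belongs to AT1G62236.

4.046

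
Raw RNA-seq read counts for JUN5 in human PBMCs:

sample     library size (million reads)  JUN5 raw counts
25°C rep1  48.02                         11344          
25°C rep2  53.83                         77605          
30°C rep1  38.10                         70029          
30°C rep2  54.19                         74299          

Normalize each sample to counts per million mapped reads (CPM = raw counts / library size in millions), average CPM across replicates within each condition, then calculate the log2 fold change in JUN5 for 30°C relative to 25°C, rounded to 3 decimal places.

0.936

CPM(25°C rep1) = 11344 / 48.02 = 236.2349
CPM(25°C rep2) = 77605 / 53.83 = 1441.6682
CPM(30°C rep1) = 70029 / 38.10 = 1838.0315
CPM(30°C rep2) = 74299 / 54.19 = 1371.0832
mean CPM(25°C) = 838.9516; mean CPM(30°C) = 1604.5574
Fold change = 1604.5574 / 838.9516 = 1.91257
log2(1.91257) = 0.9355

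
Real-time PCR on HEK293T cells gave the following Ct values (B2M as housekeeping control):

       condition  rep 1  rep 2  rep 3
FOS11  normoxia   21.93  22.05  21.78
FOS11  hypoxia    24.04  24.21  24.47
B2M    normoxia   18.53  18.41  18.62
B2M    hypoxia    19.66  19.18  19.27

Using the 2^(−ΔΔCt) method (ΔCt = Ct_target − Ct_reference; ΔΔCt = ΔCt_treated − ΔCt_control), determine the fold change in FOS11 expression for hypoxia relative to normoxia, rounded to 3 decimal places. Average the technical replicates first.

Mean Ct: FOS11 normoxia 21.920; FOS11 hypoxia 24.240; B2M normoxia 18.520; B2M hypoxia 19.370
ΔCt(normoxia) = 21.920 − 18.520 = 3.400
ΔCt(hypoxia) = 24.240 − 19.370 = 4.870
ΔΔCt = 4.870 − 3.400 = 1.470
Fold change = 2^(−1.470) = 0.3610

0.361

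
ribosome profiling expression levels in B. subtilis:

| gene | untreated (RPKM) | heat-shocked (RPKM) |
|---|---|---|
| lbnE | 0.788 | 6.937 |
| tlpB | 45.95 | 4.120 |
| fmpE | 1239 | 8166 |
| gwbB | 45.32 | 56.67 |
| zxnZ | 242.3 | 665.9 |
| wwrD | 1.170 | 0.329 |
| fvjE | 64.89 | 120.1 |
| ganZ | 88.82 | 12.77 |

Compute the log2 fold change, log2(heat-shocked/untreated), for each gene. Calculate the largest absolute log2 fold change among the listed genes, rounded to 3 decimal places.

log2(6.937/0.788) = 3.138  (lbnE)
log2(4.120/45.95) = -3.479  (tlpB)
log2(8166/1239) = 2.720  (fmpE)
log2(56.67/45.32) = 0.322  (gwbB)
log2(665.9/242.3) = 1.459  (zxnZ)
log2(0.329/1.170) = -1.830  (wwrD)
log2(120.1/64.89) = 0.888  (fvjE)
log2(12.77/88.82) = -2.798  (ganZ)
The largest magnitude belongs to tlpB.

3.479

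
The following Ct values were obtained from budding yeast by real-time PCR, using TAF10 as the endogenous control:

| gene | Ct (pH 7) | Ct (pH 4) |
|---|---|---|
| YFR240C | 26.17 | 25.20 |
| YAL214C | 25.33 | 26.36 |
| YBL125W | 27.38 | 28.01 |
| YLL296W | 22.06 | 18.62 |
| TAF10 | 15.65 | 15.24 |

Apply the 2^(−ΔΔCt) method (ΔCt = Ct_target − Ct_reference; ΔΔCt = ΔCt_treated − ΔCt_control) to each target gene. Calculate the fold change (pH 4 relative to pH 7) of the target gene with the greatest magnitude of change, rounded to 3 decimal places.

YFR240C: ΔΔCt = (25.20−15.24) − (26.17−15.65) = 9.96 − 10.52 = -0.56; fold change = 2^0.56 = 1.474
YAL214C: ΔΔCt = (26.36−15.24) − (25.33−15.65) = 11.12 − 9.68 = 1.44; fold change = 2^-1.44 = 0.369
YBL125W: ΔΔCt = (28.01−15.24) − (27.38−15.65) = 12.77 − 11.73 = 1.04; fold change = 2^-1.04 = 0.486
YLL296W: ΔΔCt = (18.62−15.24) − (22.06−15.65) = 3.38 − 6.41 = -3.03; fold change = 2^3.03 = 8.168
YLL296W has the largest |ΔΔCt| = 3.03.

8.168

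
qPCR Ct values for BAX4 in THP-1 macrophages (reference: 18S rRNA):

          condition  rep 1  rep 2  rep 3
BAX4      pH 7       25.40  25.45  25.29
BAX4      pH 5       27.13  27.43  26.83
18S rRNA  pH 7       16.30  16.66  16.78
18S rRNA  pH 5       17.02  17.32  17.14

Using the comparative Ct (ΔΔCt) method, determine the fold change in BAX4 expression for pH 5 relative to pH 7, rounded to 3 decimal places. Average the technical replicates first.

Mean Ct: BAX4 pH 7 25.380; BAX4 pH 5 27.130; 18S rRNA pH 7 16.580; 18S rRNA pH 5 17.160
ΔCt(pH 7) = 25.380 − 16.580 = 8.800
ΔCt(pH 5) = 27.130 − 17.160 = 9.970
ΔΔCt = 9.970 − 8.800 = 1.170
Fold change = 2^(−1.170) = 0.4444

0.444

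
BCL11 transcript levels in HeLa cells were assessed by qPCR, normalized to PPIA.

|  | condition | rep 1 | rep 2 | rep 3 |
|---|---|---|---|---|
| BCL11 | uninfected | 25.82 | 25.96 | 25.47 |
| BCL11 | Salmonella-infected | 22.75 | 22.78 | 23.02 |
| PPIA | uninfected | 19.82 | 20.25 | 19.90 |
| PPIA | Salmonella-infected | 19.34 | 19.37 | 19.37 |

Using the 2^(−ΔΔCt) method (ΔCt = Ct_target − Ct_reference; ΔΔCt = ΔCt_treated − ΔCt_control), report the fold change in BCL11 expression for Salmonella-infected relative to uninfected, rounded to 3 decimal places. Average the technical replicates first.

Mean Ct: BCL11 uninfected 25.750; BCL11 Salmonella-infected 22.850; PPIA uninfected 19.990; PPIA Salmonella-infected 19.360
ΔCt(uninfected) = 25.750 − 19.990 = 5.760
ΔCt(Salmonella-infected) = 22.850 − 19.360 = 3.490
ΔΔCt = 3.490 − 5.760 = -2.270
Fold change = 2^(−(-2.270)) = 2^2.270 = 4.8232

4.823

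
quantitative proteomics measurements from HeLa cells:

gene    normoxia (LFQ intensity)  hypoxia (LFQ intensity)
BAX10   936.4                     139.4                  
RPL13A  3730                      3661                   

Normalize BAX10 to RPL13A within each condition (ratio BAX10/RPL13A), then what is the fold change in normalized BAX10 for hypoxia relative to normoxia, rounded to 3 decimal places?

0.152

BAX10/RPL13A (normoxia) = 936.4 / 3730 = 0.25105
BAX10/RPL13A (hypoxia) = 139.4 / 3661 = 0.038077
Fold change = 0.038077 / 0.25105 = 0.1517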